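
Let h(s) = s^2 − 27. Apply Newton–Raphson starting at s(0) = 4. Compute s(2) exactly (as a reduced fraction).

3577/688

h'(s) = 2s.
h(4) = −11, h'(4) = 8, so s(1) = 4 − (−11)/8 = 43/8.
h(43/8) = 121/64, h'(43/8) = 43/4, so s(2) = (43/8) − (121/64)/(43/4) = 3577/688.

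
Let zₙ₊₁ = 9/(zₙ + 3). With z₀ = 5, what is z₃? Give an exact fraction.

33/19

z₁ = 9/(5 + 3) = 9/8.
z₂ = 9/(9/8 + 3) = 24/11.
z₃ = 9/(24/11 + 3) = 33/19.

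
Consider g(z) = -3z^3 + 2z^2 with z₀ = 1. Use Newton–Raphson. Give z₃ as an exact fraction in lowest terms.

77/115

g'(z) = -9z^2 + 4z.
g(1) = -1, g'(1) = -5, so z₁ = 1 - (-1)/(-5) = 4/5.
g(4/5) = -32/125, g'(4/5) = -64/25, so z₂ = (4/5) - (-32/125)/(-64/25) = 7/10.
g(7/10) = -49/1000, g'(7/10) = -161/100, so z₃ = (7/10) - (-49/1000)/(-161/100) = 77/115.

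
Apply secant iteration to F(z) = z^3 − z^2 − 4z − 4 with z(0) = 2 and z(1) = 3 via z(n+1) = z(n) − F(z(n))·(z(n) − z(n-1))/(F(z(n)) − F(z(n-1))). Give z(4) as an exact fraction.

4835149/1681608

F(2) = −8, F(3) = 2. z(2) = 3 − 2·(3 − 2)/(2 − (−8)) = 14/5.
F(3) = 2, F(14/5) = −136/125. z(3) = (14/5) − (−136/125)·((14/5) − 3)/((−136/125) − 2) = 554/193.
F(14/5) = −136/125, F(554/193) = −503336/7189057. z(4) = (554/193) − (−503336/7189057)·((554/193) − (14/5))/((−503336/7189057) − (−136/125)) = 4835149/1681608.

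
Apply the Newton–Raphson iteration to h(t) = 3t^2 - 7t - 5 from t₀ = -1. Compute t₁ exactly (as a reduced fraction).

h'(t) = 6t - 7.
h(-1) = 5, h'(-1) = -13, so t₁ = (-1) - 5/(-13) = -8/13.

-8/13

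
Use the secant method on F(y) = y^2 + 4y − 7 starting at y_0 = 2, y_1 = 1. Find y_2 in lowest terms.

F(2) = 5, F(1) = −2. y_2 = 1 − (−2)·(1 − 2)/((−2) − 5) = 9/7.

9/7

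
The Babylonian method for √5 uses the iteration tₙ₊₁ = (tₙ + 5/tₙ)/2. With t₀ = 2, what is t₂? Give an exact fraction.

t₁ = (2 + 5/2)/2 = 9/4.
t₂ = (9/4 + 5/(9/4))/2 = 161/72.

161/72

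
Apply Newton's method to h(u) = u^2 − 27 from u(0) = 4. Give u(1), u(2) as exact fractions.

h'(u) = 2u.
h(4) = −11, h'(4) = 8, so u(1) = 4 − (−11)/8 = 43/8.
h(43/8) = 121/64, h'(43/8) = 43/4, so u(2) = (43/8) − (121/64)/(43/4) = 3577/688.

u(1) = 43/8, u(2) = 3577/688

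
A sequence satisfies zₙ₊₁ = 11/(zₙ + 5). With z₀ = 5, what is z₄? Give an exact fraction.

z₁ = 11/(5 + 5) = 11/10.
z₂ = 11/(11/10 + 5) = 110/61.
z₃ = 11/(110/61 + 5) = 671/415.
z₄ = 11/(671/415 + 5) = 4565/2746.

4565/2746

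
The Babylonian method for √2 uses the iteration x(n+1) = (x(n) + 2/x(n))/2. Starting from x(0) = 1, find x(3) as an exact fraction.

577/408

x(1) = (1 + 2/1)/2 = 3/2.
x(2) = (3/2 + 2/(3/2))/2 = 17/12.
x(3) = (17/12 + 2/(17/12))/2 = 577/408.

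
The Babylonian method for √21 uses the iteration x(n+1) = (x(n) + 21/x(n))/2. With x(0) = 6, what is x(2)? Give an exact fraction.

697/152

x(1) = (6 + 21/6)/2 = 19/4.
x(2) = (19/4 + 21/(19/4))/2 = 697/152.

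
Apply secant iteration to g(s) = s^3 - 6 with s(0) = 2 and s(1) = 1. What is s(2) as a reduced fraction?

g(2) = 2, g(1) = -5. s(2) = 1 - (-5)·(1 - 2)/((-5) - 2) = 12/7.

12/7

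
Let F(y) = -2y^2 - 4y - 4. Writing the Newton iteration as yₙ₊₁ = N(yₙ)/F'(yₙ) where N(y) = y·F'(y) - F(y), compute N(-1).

2

F'(y) = -4y - 4.
N(y) = y·F'(y) - F(y) = y·(-4y - 4) - (-2y^2 - 4y - 4) = -2y^2 + 4.
N(-1) = 2.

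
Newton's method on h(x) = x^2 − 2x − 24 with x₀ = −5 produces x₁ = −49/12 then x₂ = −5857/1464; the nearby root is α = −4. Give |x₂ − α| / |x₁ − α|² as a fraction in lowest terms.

6/61

x₁ − α = −49/12 − (−4) = −49/12 + 4 = −1/12, so |x₁ − α| = 1/12.
x₂ − α = −5857/1464 − (−4) = −5857/1464 + 4 = −1/1464, so |x₂ − α| = 1/1464.
|x₁ − α|² = 1/144.
Ratio = (1/1464) / (1/144) = 6/61.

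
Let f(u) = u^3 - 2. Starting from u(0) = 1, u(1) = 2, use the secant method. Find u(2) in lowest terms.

f(1) = -1, f(2) = 6. u(2) = 2 - 6·(2 - 1)/(6 - (-1)) = 8/7.

8/7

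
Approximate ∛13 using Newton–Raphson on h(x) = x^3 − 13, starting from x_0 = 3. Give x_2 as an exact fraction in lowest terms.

h'(x) = 3x^2.
h(3) = 14, h'(3) = 27, so x_1 = 3 − 14/27 = 67/27.
h(67/27) = 44884/19683, h'(67/27) = 4489/243, so x_2 = (67/27) − (44884/19683)/(4489/243) = 857405/363609.

857405/363609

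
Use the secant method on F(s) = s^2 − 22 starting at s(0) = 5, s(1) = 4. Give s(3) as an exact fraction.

61/13

F(5) = 3, F(4) = −6. s(2) = 4 − (−6)·(4 − 5)/((−6) − 3) = 14/3.
F(4) = −6, F(14/3) = −2/9. s(3) = (14/3) − (−2/9)·((14/3) − 4)/((−2/9) − (−6)) = 61/13.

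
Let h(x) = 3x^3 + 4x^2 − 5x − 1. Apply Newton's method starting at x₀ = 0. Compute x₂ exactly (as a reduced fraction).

h'(x) = 9x^2 + 8x − 5.
h(0) = −1, h'(0) = −5, so x₁ = 0 − (−1)/(−5) = −1/5.
h(−1/5) = 17/125, h'(−1/5) = −156/25, so x₂ = (−1/5) − (17/125)/(−156/25) = −139/780.

−139/780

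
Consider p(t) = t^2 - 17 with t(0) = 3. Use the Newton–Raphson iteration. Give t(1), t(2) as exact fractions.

p'(t) = 2t.
p(3) = -8, p'(3) = 6, so t(1) = 3 - (-8)/6 = 13/3.
p(13/3) = 16/9, p'(13/3) = 26/3, so t(2) = (13/3) - (16/9)/(26/3) = 161/39.

t(1) = 13/3, t(2) = 161/39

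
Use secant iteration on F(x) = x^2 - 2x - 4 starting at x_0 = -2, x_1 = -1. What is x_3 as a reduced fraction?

F(-2) = 4, F(-1) = -1. x_2 = (-1) - (-1)·((-1) - (-2))/((-1) - 4) = -6/5.
F(-1) = -1, F(-6/5) = -4/25. x_3 = (-6/5) - (-4/25)·((-6/5) - (-1))/((-4/25) - (-1)) = -26/21.

-26/21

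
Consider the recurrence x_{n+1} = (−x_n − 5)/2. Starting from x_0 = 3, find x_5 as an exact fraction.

x_1 = (−3 − 5)/2 = −4.
x_2 = (−(−4) − 5)/2 = −1/2.
x_3 = (−(−1/2) − 5)/2 = −9/4.
x_4 = (−(−9/4) − 5)/2 = −11/8.
x_5 = (−(−11/8) − 5)/2 = −29/16.

−29/16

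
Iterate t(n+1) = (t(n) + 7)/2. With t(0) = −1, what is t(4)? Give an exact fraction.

t(1) = ((−1) + 7)/2 = 3.
t(2) = (3 + 7)/2 = 5.
t(3) = (5 + 7)/2 = 6.
t(4) = (6 + 7)/2 = 13/2.

13/2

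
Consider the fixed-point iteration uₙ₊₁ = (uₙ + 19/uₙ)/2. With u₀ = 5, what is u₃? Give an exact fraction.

u₁ = (5 + 19/5)/2 = 22/5.
u₂ = (22/5 + 19/(22/5))/2 = 959/220.
u₃ = (959/220 + 19/(959/220))/2 = 1839281/421960.

1839281/421960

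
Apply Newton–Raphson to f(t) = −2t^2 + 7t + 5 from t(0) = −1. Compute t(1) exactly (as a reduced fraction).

−7/11

f'(t) = −4t + 7.
f(−1) = −4, f'(−1) = 11, so t(1) = (−1) − (−4)/11 = −7/11.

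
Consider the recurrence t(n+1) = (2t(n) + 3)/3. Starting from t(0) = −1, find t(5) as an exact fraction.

601/243

t(1) = (2·(−1) + 3)/3 = 1/3.
t(2) = (2·(1/3) + 3)/3 = 11/9.
t(3) = (2·(11/9) + 3)/3 = 49/27.
t(4) = (2·(49/27) + 3)/3 = 179/81.
t(5) = (2·(179/81) + 3)/3 = 601/243.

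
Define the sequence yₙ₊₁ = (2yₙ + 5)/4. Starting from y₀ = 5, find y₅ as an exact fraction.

165/64

y₁ = (2·5 + 5)/4 = 15/4.
y₂ = (2·(15/4) + 5)/4 = 25/8.
y₃ = (2·(25/8) + 5)/4 = 45/16.
y₄ = (2·(45/16) + 5)/4 = 85/32.
y₅ = (2·(85/32) + 5)/4 = 165/64.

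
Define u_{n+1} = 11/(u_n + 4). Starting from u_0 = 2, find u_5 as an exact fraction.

u_1 = 11/(2 + 4) = 11/6.
u_2 = 11/(11/6 + 4) = 66/35.
u_3 = 11/(66/35 + 4) = 385/206.
u_4 = 11/(385/206 + 4) = 2266/1209.
u_5 = 11/(2266/1209 + 4) = 13299/7102.

13299/7102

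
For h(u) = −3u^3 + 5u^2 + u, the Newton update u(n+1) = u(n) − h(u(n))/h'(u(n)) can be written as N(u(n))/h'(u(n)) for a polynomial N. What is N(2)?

h'(u) = −9u^2 + 10u + 1.
N(u) = u·h'(u) − h(u) = u·(−9u^2 + 10u + 1) − (−3u^3 + 5u^2 + u) = −6u^3 + 5u^2.
N(2) = −28.

−28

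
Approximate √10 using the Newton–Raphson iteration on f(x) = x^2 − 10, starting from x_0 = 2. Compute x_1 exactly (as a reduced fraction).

7/2

f'(x) = 2x.
f(2) = −6, f'(2) = 4, so x_1 = 2 − (−6)/4 = 7/2.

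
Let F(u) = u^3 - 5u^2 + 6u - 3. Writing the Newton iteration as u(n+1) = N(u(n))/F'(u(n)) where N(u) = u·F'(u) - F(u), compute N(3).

12

F'(u) = 3u^2 - 10u + 6.
N(u) = u·F'(u) - F(u) = u·(3u^2 - 10u + 6) - (u^3 - 5u^2 + 6u - 3) = 2u^3 - 5u^2 + 3.
N(3) = 12.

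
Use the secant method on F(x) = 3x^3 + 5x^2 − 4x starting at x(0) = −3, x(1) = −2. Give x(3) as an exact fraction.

−780/341

F(−3) = −24, F(−2) = 4. x(2) = (−2) − 4·((−2) − (−3))/(4 − (−24)) = −15/7.
F(−2) = 4, F(−15/7) = 690/343. x(3) = (−15/7) − (690/343)·((−15/7) − (−2))/((690/343) − 4) = −780/341.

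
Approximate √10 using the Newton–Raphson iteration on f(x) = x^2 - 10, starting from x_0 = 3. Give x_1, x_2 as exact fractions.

f'(x) = 2x.
f(3) = -1, f'(3) = 6, so x_1 = 3 - (-1)/6 = 19/6.
f(19/6) = 1/36, f'(19/6) = 19/3, so x_2 = (19/6) - (1/36)/(19/3) = 721/228.

x_1 = 19/6, x_2 = 721/228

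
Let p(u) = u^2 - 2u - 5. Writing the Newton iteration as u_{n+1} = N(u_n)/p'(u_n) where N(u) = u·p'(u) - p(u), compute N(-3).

p'(u) = 2u - 2.
N(u) = u·p'(u) - p(u) = u·(2u - 2) - (u^2 - 2u - 5) = u^2 + 5.
N(-3) = 14.

14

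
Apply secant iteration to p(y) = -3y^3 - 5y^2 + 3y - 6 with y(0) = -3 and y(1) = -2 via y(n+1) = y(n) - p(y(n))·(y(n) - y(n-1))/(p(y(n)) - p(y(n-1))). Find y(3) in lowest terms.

-35010/14141

p(-3) = 21, p(-2) = -8. y(2) = (-2) - (-8)·((-2) - (-3))/((-8) - 21) = -66/29.
p(-2) = -8, p(-66/29) = -81984/24389. y(3) = (-66/29) - (-81984/24389)·((-66/29) - (-2))/((-81984/24389) - (-8)) = -35010/14141.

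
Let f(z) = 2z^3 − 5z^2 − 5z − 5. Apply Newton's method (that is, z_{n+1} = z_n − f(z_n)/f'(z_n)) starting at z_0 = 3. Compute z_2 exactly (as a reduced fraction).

f'(z) = 6z^2 − 10z − 5.
f(3) = −11, f'(3) = 19, so z_1 = 3 − (−11)/19 = 68/19.
f(68/19) = 32549/6859, f'(68/19) = 13019/361, so z_2 = (68/19) − (32549/6859)/(13019/361) = 852743/247361.

852743/247361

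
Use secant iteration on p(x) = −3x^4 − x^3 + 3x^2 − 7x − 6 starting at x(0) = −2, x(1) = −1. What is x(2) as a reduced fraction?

p(−2) = −20, p(−1) = 2. x(2) = (−1) − 2·((−1) − (−2))/(2 − (−20)) = −12/11.

−12/11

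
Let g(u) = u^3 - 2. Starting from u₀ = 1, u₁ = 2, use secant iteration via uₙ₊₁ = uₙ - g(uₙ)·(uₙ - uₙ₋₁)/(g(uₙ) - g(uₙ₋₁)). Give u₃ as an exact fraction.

g(1) = -1, g(2) = 6. u₂ = 2 - 6·(2 - 1)/(6 - (-1)) = 8/7.
g(2) = 6, g(8/7) = -174/343. u₃ = (8/7) - (-174/343)·((8/7) - 2)/((-174/343) - 6) = 75/62.

75/62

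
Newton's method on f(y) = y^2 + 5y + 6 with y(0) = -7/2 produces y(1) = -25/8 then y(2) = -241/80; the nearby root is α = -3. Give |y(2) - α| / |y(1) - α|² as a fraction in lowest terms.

y(1) - α = -25/8 - (-3) = -25/8 + 3 = -1/8, so |y(1) - α| = 1/8.
y(2) - α = -241/80 - (-3) = -241/80 + 3 = -1/80, so |y(2) - α| = 1/80.
|y(1) - α|² = 1/64.
Ratio = (1/80) / (1/64) = 4/5.

4/5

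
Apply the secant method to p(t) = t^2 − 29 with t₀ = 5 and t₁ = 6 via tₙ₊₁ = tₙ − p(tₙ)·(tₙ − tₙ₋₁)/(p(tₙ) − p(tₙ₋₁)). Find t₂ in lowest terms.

59/11

p(5) = −4, p(6) = 7. t₂ = 6 − 7·(6 − 5)/(7 − (−4)) = 59/11.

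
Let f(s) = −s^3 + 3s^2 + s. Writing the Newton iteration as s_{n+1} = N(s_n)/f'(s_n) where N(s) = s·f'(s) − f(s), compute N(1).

1

f'(s) = −3s^2 + 6s + 1.
N(s) = s·f'(s) − f(s) = s·(−3s^2 + 6s + 1) − (−s^3 + 3s^2 + s) = −2s^3 + 3s^2.
N(1) = 1.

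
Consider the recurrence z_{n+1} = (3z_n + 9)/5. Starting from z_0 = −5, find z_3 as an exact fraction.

z_1 = (3·(−5) + 9)/5 = −6/5.
z_2 = (3·(−6/5) + 9)/5 = 27/25.
z_3 = (3·(27/25) + 9)/5 = 306/125.

306/125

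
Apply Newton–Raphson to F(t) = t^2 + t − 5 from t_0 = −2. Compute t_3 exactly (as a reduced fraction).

F'(t) = 2t + 1.
F(−2) = −3, F'(−2) = −3, so t_1 = (−2) − (−3)/(−3) = −3.
F(−3) = 1, F'(−3) = −5, so t_2 = (−3) − 1/(−5) = −14/5.
F(−14/5) = 1/25, F'(−14/5) = −23/5, so t_3 = (−14/5) − (1/25)/(−23/5) = −321/115.

−321/115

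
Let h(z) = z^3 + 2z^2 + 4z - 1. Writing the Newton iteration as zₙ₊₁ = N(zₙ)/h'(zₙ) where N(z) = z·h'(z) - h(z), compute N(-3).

h'(z) = 3z^2 + 4z + 4.
N(z) = z·h'(z) - h(z) = z·(3z^2 + 4z + 4) - (z^3 + 2z^2 + 4z - 1) = 2z^3 + 2z^2 + 1.
N(-3) = -35.

-35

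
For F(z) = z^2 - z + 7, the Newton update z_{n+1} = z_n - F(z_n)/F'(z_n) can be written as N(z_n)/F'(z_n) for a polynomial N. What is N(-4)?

F'(z) = 2z - 1.
N(z) = z·F'(z) - F(z) = z·(2z - 1) - (z^2 - z + 7) = z^2 - 7.
N(-4) = 9.

9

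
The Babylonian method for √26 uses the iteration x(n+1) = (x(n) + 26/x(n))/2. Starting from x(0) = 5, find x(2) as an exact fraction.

x(1) = (5 + 26/5)/2 = 51/10.
x(2) = (51/10 + 26/(51/10))/2 = 5201/1020.

5201/1020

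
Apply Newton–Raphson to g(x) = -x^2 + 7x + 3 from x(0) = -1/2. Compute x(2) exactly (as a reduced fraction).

g'(x) = -2x + 7.
g(-1/2) = -3/4, g'(-1/2) = 8, so x(1) = (-1/2) - (-3/4)/8 = -13/32.
g(-13/32) = -9/1024, g'(-13/32) = 125/16, so x(2) = (-13/32) - (-9/1024)/(125/16) = -3241/8000.

-3241/8000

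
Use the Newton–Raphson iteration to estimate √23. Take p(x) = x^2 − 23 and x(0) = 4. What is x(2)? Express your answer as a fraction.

2993/624

p'(x) = 2x.
p(4) = −7, p'(4) = 8, so x(1) = 4 − (−7)/8 = 39/8.
p(39/8) = 49/64, p'(39/8) = 39/4, so x(2) = (39/8) − (49/64)/(39/4) = 2993/624.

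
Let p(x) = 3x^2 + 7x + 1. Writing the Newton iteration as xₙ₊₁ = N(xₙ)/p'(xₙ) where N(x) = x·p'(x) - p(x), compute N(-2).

11

p'(x) = 6x + 7.
N(x) = x·p'(x) - p(x) = x·(6x + 7) - (3x^2 + 7x + 1) = 3x^2 - 1.
N(-2) = 11.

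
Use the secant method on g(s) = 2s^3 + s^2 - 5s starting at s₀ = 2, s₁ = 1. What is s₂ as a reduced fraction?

g(2) = 10, g(1) = -2. s₂ = 1 - (-2)·(1 - 2)/((-2) - 10) = 7/6.

7/6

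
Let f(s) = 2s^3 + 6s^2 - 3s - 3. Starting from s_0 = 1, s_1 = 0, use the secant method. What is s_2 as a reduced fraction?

f(1) = 2, f(0) = -3. s_2 = 0 - (-3)·(0 - 1)/((-3) - 2) = 3/5.

3/5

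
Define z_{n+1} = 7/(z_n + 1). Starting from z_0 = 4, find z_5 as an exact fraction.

917/460

z_1 = 7/(4 + 1) = 7/5.
z_2 = 7/(7/5 + 1) = 35/12.
z_3 = 7/(35/12 + 1) = 84/47.
z_4 = 7/(84/47 + 1) = 329/131.
z_5 = 7/(329/131 + 1) = 917/460.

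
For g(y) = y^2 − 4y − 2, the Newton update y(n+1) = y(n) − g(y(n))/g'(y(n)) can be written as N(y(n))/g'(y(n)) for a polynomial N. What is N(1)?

3

g'(y) = 2y − 4.
N(y) = y·g'(y) − g(y) = y·(2y − 4) − (y^2 − 4y − 2) = y^2 + 2.
N(1) = 3.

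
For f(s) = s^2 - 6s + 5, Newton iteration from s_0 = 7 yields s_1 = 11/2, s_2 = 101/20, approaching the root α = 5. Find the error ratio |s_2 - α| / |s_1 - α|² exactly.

s_1 - α = 11/2 - 5 = 1/2, so |s_1 - α| = 1/2.
s_2 - α = 101/20 - 5 = 1/20, so |s_2 - α| = 1/20.
|s_1 - α|² = 1/4.
Ratio = (1/20) / (1/4) = 1/5.

1/5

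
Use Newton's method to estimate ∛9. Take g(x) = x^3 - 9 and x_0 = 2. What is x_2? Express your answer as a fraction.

23401/11250

g'(x) = 3x^2.
g(2) = -1, g'(2) = 12, so x_1 = 2 - (-1)/12 = 25/12.
g(25/12) = 73/1728, g'(25/12) = 625/48, so x_2 = (25/12) - (73/1728)/(625/48) = 23401/11250.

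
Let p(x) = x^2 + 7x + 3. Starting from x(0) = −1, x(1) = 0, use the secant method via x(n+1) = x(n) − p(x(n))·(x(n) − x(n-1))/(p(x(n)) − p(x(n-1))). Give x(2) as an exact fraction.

−1/2

p(−1) = −3, p(0) = 3. x(2) = 0 − 3·(0 − (−1))/(3 − (−3)) = −1/2.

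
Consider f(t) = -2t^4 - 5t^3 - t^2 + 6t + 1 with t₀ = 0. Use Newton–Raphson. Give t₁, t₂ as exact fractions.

t₁ = -1/6, t₂ = -213/1286

f'(t) = -8t^3 - 15t^2 - 2t + 6.
f(0) = 1, f'(0) = 6, so t₁ = 0 - 1/6 = -1/6.
f(-1/6) = -1/162, f'(-1/6) = 643/108, so t₂ = (-1/6) - (-1/162)/(643/108) = -213/1286.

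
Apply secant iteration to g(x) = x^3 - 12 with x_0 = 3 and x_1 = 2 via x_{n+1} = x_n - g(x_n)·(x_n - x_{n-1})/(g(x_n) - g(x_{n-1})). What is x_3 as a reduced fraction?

g(3) = 15, g(2) = -4. x_2 = 2 - (-4)·(2 - 3)/((-4) - 15) = 42/19.
g(2) = -4, g(42/19) = -8220/6859. x_3 = (42/19) - (-8220/6859)·((42/19) - 2)/((-8220/6859) - (-4)) = 2763/1201.

2763/1201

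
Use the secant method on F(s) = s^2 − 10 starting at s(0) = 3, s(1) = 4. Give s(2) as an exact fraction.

22/7

F(3) = −1, F(4) = 6. s(2) = 4 − 6·(4 − 3)/(6 − (−1)) = 22/7.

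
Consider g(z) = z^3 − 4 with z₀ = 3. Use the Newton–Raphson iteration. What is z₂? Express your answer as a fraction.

g'(z) = 3z^2.
g(3) = 23, g'(3) = 27, so z₁ = 3 − 23/27 = 58/27.
g(58/27) = 116380/19683, g'(58/27) = 3364/243, so z₂ = (58/27) − (116380/19683)/(3364/243) = 117239/68121.

117239/68121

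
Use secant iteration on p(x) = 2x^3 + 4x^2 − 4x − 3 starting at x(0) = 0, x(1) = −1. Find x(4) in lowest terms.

−1189/2209

p(0) = −3, p(−1) = 3. x(2) = (−1) − 3·((−1) − 0)/(3 − (−3)) = −1/2.
p(−1) = 3, p(−1/2) = −1/4. x(3) = (−1/2) − (−1/4)·((−1/2) − (−1))/((−1/4) − 3) = −7/13.
p(−1/2) = −1/4, p(−7/13) = 3/2197. x(4) = (−7/13) − (3/2197)·((−7/13) − (−1/2))/((3/2197) − (−1/4)) = −1189/2209.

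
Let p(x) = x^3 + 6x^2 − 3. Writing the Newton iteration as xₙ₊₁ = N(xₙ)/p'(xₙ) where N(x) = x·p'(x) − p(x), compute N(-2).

11

p'(x) = 3x^2 + 12x.
N(x) = x·p'(x) − p(x) = x·(3x^2 + 12x) − (x^3 + 6x^2 − 3) = 2x^3 + 6x^2 + 3.
N(-2) = 11.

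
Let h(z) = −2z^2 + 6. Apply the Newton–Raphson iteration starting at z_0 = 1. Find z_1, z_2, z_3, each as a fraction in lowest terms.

z_1 = 2, z_2 = 7/4, z_3 = 97/56

h'(z) = −4z.
h(1) = 4, h'(1) = −4, so z_1 = 1 − 4/(−4) = 2.
h(2) = −2, h'(2) = −8, so z_2 = 2 − (−2)/(−8) = 7/4.
h(7/4) = −1/8, h'(7/4) = −7, so z_3 = (7/4) − (−1/8)/(−7) = 97/56.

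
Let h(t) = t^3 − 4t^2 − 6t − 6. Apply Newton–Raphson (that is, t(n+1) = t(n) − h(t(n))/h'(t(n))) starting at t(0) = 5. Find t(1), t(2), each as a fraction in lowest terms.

h'(t) = 3t^2 − 8t − 6.
h(5) = −11, h'(5) = 29, so t(1) = 5 − (−11)/29 = 156/29.
h(156/29) = 39930/24389, h'(156/29) = 31770/841, so t(2) = (156/29) − (39930/24389)/(31770/841) = 163873/30711.

t(1) = 156/29, t(2) = 163873/30711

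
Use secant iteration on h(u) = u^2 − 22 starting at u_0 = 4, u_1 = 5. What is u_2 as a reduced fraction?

14/3

h(4) = −6, h(5) = 3. u_2 = 5 − 3·(5 − 4)/(3 − (−6)) = 14/3.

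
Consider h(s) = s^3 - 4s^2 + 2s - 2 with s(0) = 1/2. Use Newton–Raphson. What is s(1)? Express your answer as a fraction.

h'(s) = 3s^2 - 8s + 2.
h(1/2) = -15/8, h'(1/2) = -5/4, so s(1) = (1/2) - (-15/8)/(-5/4) = -1.

-1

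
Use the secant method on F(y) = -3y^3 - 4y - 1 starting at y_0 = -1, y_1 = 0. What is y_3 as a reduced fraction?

F(-1) = 6, F(0) = -1. y_2 = 0 - (-1)·(0 - (-1))/((-1) - 6) = -1/7.
F(0) = -1, F(-1/7) = -144/343. y_3 = (-1/7) - (-144/343)·((-1/7) - 0)/((-144/343) - (-1)) = -49/199.

-49/199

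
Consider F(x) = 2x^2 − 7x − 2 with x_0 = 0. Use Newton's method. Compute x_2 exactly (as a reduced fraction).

F'(x) = 4x − 7.
F(0) = −2, F'(0) = −7, so x_1 = 0 − (−2)/(−7) = −2/7.
F(−2/7) = 8/49, F'(−2/7) = −57/7, so x_2 = (−2/7) − (8/49)/(−57/7) = −106/399.

−106/399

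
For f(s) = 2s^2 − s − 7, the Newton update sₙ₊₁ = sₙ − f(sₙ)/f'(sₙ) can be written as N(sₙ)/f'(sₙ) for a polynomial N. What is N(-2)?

f'(s) = 4s − 1.
N(s) = s·f'(s) − f(s) = s·(4s − 1) − (2s^2 − s − 7) = 2s^2 + 7.
N(-2) = 15.

15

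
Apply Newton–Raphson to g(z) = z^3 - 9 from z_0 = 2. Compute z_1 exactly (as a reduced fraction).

25/12

g'(z) = 3z^2.
g(2) = -1, g'(2) = 12, so z_1 = 2 - (-1)/12 = 25/12.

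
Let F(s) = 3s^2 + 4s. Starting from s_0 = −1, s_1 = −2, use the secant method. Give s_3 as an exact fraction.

F(−1) = −1, F(−2) = 4. s_2 = (−2) − 4·((−2) − (−1))/(4 − (−1)) = −6/5.
F(−2) = 4, F(−6/5) = −12/25. s_3 = (−6/5) − (−12/25)·((−6/5) − (−2))/((−12/25) − 4) = −9/7.

−9/7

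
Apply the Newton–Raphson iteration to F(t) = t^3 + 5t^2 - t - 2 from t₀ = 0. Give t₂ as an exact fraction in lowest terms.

F'(t) = 3t^2 + 10t - 1.
F(0) = -2, F'(0) = -1, so t₁ = 0 - (-2)/(-1) = -2.
F(-2) = 12, F'(-2) = -9, so t₂ = (-2) - 12/(-9) = -2/3.

-2/3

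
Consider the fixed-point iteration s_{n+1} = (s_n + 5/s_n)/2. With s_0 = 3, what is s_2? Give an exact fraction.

47/21

s_1 = (3 + 5/3)/2 = 7/3.
s_2 = (7/3 + 5/(7/3))/2 = 47/21.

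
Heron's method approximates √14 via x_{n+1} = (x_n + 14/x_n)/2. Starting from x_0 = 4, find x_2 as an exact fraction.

x_1 = (4 + 14/4)/2 = 15/4.
x_2 = (15/4 + 14/(15/4))/2 = 449/120.

449/120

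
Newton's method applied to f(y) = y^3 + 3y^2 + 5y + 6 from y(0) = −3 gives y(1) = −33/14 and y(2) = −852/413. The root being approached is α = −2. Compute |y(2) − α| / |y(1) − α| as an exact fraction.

y(1) − α = −33/14 − (−2) = −33/14 + 2 = −5/14, so |y(1) − α| = 5/14.
y(2) − α = −852/413 − (−2) = −852/413 + 2 = −26/413, so |y(2) − α| = 26/413.
Ratio = (26/413) / (5/14) = 52/295.

52/295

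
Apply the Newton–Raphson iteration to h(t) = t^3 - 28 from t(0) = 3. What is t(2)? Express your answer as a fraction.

413465/136161

h'(t) = 3t^2.
h(3) = -1, h'(3) = 27, so t(1) = 3 - (-1)/27 = 82/27.
h(82/27) = 244/19683, h'(82/27) = 6724/243, so t(2) = (82/27) - (244/19683)/(6724/243) = 413465/136161.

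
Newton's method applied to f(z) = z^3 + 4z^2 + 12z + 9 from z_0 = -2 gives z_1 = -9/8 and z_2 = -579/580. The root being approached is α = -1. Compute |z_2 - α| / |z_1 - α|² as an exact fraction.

z_1 - α = -9/8 - (-1) = -9/8 + 1 = -1/8, so |z_1 - α| = 1/8.
z_2 - α = -579/580 - (-1) = -579/580 + 1 = 1/580, so |z_2 - α| = 1/580.
|z_1 - α|² = 1/64.
Ratio = (1/580) / (1/64) = 16/145.

16/145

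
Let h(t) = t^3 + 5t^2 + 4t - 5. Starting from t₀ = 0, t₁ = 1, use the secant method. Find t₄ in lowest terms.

5969/9129

h(0) = -5, h(1) = 5. t₂ = 1 - 5·(1 - 0)/(5 - (-5)) = 1/2.
h(1) = 5, h(1/2) = -13/8. t₃ = (1/2) - (-13/8)·((1/2) - 1)/((-13/8) - 5) = 33/53.
h(1/2) = -13/8, h(33/53) = -49075/148877. t₄ = (33/53) - (-49075/148877)·((33/53) - (1/2))/((-49075/148877) - (-13/8)) = 5969/9129.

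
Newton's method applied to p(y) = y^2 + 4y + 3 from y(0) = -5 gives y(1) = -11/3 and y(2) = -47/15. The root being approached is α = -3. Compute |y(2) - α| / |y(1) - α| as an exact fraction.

1/5

y(1) - α = -11/3 - (-3) = -11/3 + 3 = -2/3, so |y(1) - α| = 2/3.
y(2) - α = -47/15 - (-3) = -47/15 + 3 = -2/15, so |y(2) - α| = 2/15.
Ratio = (2/15) / (2/3) = 1/5.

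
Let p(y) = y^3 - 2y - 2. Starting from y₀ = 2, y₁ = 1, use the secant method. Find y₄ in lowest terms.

p(2) = 2, p(1) = -3. y₂ = 1 - (-3)·(1 - 2)/((-3) - 2) = 8/5.
p(1) = -3, p(8/5) = -138/125. y₃ = (8/5) - (-138/125)·((8/5) - 1)/((-138/125) - (-3)) = 154/79.
p(8/5) = -138/125, p(154/79) = 743958/493039. y₄ = (154/79) - (743958/493039)·((154/79) - (8/5))/((743958/493039) - (-138/125)) = 1019657/583457.

1019657/583457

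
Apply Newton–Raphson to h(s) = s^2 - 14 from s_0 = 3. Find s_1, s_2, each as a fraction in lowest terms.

h'(s) = 2s.
h(3) = -5, h'(3) = 6, so s_1 = 3 - (-5)/6 = 23/6.
h(23/6) = 25/36, h'(23/6) = 23/3, so s_2 = (23/6) - (25/36)/(23/3) = 1033/276.

s_1 = 23/6, s_2 = 1033/276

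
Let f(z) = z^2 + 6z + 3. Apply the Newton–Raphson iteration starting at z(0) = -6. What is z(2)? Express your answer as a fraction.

-109/20

f'(z) = 2z + 6.
f(-6) = 3, f'(-6) = -6, so z(1) = (-6) - 3/(-6) = -11/2.
f(-11/2) = 1/4, f'(-11/2) = -5, so z(2) = (-11/2) - (1/4)/(-5) = -109/20.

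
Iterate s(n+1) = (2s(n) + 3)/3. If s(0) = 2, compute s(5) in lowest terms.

s(1) = (2·2 + 3)/3 = 7/3.
s(2) = (2·(7/3) + 3)/3 = 23/9.
s(3) = (2·(23/9) + 3)/3 = 73/27.
s(4) = (2·(73/27) + 3)/3 = 227/81.
s(5) = (2·(227/81) + 3)/3 = 697/243.

697/243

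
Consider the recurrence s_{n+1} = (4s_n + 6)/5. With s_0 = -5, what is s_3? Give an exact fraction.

46/125

s_1 = (4·(-5) + 6)/5 = -14/5.
s_2 = (4·(-14/5) + 6)/5 = -26/25.
s_3 = (4·(-26/25) + 6)/5 = 46/125.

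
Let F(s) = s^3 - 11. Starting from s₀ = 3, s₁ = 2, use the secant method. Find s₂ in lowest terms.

41/19

F(3) = 16, F(2) = -3. s₂ = 2 - (-3)·(2 - 3)/((-3) - 16) = 41/19.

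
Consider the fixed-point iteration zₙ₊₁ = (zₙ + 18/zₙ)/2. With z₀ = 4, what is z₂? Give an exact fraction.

z₁ = (4 + 18/4)/2 = 17/4.
z₂ = (17/4 + 18/(17/4))/2 = 577/136.

577/136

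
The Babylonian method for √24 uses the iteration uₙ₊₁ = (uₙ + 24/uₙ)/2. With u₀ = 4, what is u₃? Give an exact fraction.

u₁ = (4 + 24/4)/2 = 5.
u₂ = (5 + 24/5)/2 = 49/10.
u₃ = (49/10 + 24/(49/10))/2 = 4801/980.

4801/980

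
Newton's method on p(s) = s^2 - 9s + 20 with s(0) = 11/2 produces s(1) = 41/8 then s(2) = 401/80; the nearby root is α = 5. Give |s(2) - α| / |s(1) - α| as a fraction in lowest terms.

s(1) - α = 41/8 - 5 = 1/8, so |s(1) - α| = 1/8.
s(2) - α = 401/80 - 5 = 1/80, so |s(2) - α| = 1/80.
Ratio = (1/80) / (1/8) = 1/10.

1/10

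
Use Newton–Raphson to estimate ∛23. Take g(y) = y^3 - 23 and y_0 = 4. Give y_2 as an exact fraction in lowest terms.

g'(y) = 3y^2.
g(4) = 41, g'(4) = 48, so y_1 = 4 - 41/48 = 151/48.
g(151/48) = 899335/110592, g'(151/48) = 22801/768, so y_2 = (151/48) - (899335/110592)/(22801/768) = 4714759/1641672.

4714759/1641672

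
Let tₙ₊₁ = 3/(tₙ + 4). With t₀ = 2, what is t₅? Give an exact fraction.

t₁ = 3/(2 + 4) = 1/2.
t₂ = 3/(1/2 + 4) = 2/3.
t₃ = 3/(2/3 + 4) = 9/14.
t₄ = 3/(9/14 + 4) = 42/65.
t₅ = 3/(42/65 + 4) = 195/302.

195/302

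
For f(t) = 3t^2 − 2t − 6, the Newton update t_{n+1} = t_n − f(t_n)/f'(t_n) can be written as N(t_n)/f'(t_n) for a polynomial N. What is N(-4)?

f'(t) = 6t − 2.
N(t) = t·f'(t) − f(t) = t·(6t − 2) − (3t^2 − 2t − 6) = 3t^2 + 6.
N(-4) = 54.

54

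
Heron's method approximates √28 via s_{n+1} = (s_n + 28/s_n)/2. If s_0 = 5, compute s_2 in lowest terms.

5609/1060

s_1 = (5 + 28/5)/2 = 53/10.
s_2 = (53/10 + 28/(53/10))/2 = 5609/1060.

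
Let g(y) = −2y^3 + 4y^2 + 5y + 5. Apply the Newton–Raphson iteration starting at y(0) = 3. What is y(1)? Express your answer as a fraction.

g'(y) = −6y^2 + 8y + 5.
g(3) = 2, g'(3) = −25, so y(1) = 3 − 2/(−25) = 77/25.

77/25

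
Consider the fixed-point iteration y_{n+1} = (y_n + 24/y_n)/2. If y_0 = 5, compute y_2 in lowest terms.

y_1 = (5 + 24/5)/2 = 49/10.
y_2 = (49/10 + 24/(49/10))/2 = 4801/980.

4801/980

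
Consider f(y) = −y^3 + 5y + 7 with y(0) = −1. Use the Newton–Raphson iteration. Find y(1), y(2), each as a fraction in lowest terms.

f'(y) = −3y^2 + 5.
f(−1) = 3, f'(−1) = 2, so y(1) = (−1) − 3/2 = −5/2.
f(−5/2) = 81/8, f'(−5/2) = −55/4, so y(2) = (−5/2) − (81/8)/(−55/4) = −97/55.

y(1) = −5/2, y(2) = −97/55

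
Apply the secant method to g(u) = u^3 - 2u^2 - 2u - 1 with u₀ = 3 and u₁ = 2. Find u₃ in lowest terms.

g(3) = 2, g(2) = -5. u₂ = 2 - (-5)·(2 - 3)/((-5) - 2) = 19/7.
g(2) = -5, g(19/7) = -400/343. u₃ = (19/7) - (-400/343)·((19/7) - 2)/((-400/343) - (-5)) = 771/263.

771/263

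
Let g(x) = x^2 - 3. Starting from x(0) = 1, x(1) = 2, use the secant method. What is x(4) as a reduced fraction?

g(1) = -2, g(2) = 1. x(2) = 2 - 1·(2 - 1)/(1 - (-2)) = 5/3.
g(2) = 1, g(5/3) = -2/9. x(3) = (5/3) - (-2/9)·((5/3) - 2)/((-2/9) - 1) = 19/11.
g(5/3) = -2/9, g(19/11) = -2/121. x(4) = (19/11) - (-2/121)·((19/11) - (5/3))/((-2/121) - (-2/9)) = 97/56.

97/56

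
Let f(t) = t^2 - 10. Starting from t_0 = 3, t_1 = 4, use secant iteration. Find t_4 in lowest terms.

f(3) = -1, f(4) = 6. t_2 = 4 - 6·(4 - 3)/(6 - (-1)) = 22/7.
f(4) = 6, f(22/7) = -6/49. t_3 = (22/7) - (-6/49)·((22/7) - 4)/((-6/49) - 6) = 79/25.
f(22/7) = -6/49, f(79/25) = -9/625. t_4 = (79/25) - (-9/625)·((79/25) - (22/7))/((-9/625) - (-6/49)) = 3488/1103.

3488/1103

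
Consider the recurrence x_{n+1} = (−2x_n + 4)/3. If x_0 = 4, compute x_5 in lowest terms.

x_1 = (−2·4 + 4)/3 = −4/3.
x_2 = (−2·(−4/3) + 4)/3 = 20/9.
x_3 = (−2·(20/9) + 4)/3 = −4/27.
x_4 = (−2·(−4/27) + 4)/3 = 116/81.
x_5 = (−2·(116/81) + 4)/3 = 92/243.

92/243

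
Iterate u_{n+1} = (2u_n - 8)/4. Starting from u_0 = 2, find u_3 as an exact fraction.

-13/4

u_1 = (2·2 - 8)/4 = -1.
u_2 = (2·(-1) - 8)/4 = -5/2.
u_3 = (2·(-5/2) - 8)/4 = -13/4.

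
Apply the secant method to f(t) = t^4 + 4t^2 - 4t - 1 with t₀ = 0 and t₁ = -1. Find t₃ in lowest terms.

-143/872

f(0) = -1, f(-1) = 8. t₂ = (-1) - 8·((-1) - 0)/(8 - (-1)) = -1/9.
f(-1) = 8, f(-1/9) = -3320/6561. t₃ = (-1/9) - (-3320/6561)·((-1/9) - (-1))/((-3320/6561) - 8) = -143/872.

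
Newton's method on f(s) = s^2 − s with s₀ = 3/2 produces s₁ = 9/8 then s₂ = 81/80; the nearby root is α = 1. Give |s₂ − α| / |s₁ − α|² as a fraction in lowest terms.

s₁ − α = 9/8 − 1 = 1/8, so |s₁ − α| = 1/8.
s₂ − α = 81/80 − 1 = 1/80, so |s₂ − α| = 1/80.
|s₁ − α|² = 1/64.
Ratio = (1/80) / (1/64) = 4/5.

4/5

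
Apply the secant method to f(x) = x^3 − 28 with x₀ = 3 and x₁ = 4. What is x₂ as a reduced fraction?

f(3) = −1, f(4) = 36. x₂ = 4 − 36·(4 − 3)/(36 − (−1)) = 112/37.

112/37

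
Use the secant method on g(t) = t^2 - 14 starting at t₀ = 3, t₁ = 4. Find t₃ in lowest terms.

g(3) = -5, g(4) = 2. t₂ = 4 - 2·(4 - 3)/(2 - (-5)) = 26/7.
g(4) = 2, g(26/7) = -10/49. t₃ = (26/7) - (-10/49)·((26/7) - 4)/((-10/49) - 2) = 101/27.

101/27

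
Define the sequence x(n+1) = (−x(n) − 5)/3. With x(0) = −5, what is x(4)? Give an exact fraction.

−35/27

x(1) = (−(−5) − 5)/3 = 0.
x(2) = (−0 − 5)/3 = −5/3.
x(3) = (−(−5/3) − 5)/3 = −10/9.
x(4) = (−(−10/9) − 5)/3 = −35/27.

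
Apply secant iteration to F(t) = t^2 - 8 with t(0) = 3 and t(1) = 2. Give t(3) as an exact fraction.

F(3) = 1, F(2) = -4. t(2) = 2 - (-4)·(2 - 3)/((-4) - 1) = 14/5.
F(2) = -4, F(14/5) = -4/25. t(3) = (14/5) - (-4/25)·((14/5) - 2)/((-4/25) - (-4)) = 17/6.

17/6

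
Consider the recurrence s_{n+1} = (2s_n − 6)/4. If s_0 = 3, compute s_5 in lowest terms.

−45/16

s_1 = (2·3 − 6)/4 = 0.
s_2 = (2·0 − 6)/4 = −3/2.
s_3 = (2·(−3/2) − 6)/4 = −9/4.
s_4 = (2·(−9/4) − 6)/4 = −21/8.
s_5 = (2·(−21/8) − 6)/4 = −45/16.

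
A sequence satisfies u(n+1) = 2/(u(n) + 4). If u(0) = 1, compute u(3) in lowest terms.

22/49

u(1) = 2/(1 + 4) = 2/5.
u(2) = 2/(2/5 + 4) = 5/11.
u(3) = 2/(5/11 + 4) = 22/49.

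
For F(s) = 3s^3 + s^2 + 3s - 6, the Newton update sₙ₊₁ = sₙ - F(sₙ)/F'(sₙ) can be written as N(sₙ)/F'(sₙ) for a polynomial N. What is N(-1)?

F'(s) = 9s^2 + 2s + 3.
N(s) = s·F'(s) - F(s) = s·(9s^2 + 2s + 3) - (3s^3 + s^2 + 3s - 6) = 6s^3 + s^2 + 6.
N(-1) = 1.

1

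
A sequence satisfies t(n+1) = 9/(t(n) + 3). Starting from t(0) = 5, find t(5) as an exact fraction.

90/49

t(1) = 9/(5 + 3) = 9/8.
t(2) = 9/(9/8 + 3) = 24/11.
t(3) = 9/(24/11 + 3) = 33/19.
t(4) = 9/(33/19 + 3) = 19/10.
t(5) = 9/(19/10 + 3) = 90/49.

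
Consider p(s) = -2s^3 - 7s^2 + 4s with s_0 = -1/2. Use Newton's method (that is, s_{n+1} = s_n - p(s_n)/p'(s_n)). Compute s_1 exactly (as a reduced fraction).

-5/38

p'(s) = -6s^2 - 14s + 4.
p(-1/2) = -7/2, p'(-1/2) = 19/2, so s_1 = (-1/2) - (-7/2)/(19/2) = -5/38.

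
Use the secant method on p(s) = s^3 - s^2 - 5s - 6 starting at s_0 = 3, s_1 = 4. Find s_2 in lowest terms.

78/25

p(3) = -3, p(4) = 22. s_2 = 4 - 22·(4 - 3)/(22 - (-3)) = 78/25.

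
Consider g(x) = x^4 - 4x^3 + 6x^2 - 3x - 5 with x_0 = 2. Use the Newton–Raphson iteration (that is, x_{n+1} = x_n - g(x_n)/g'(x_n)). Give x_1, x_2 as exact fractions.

x_1 = 13/5, x_2 = 26278/10865

g'(x) = 4x^3 - 12x^2 + 12x - 3.
g(2) = -3, g'(2) = 5, so x_1 = 2 - (-3)/5 = 13/5.
g(13/5) = 1971/625, g'(13/5) = 2173/125, so x_2 = (13/5) - (1971/625)/(2173/125) = 26278/10865.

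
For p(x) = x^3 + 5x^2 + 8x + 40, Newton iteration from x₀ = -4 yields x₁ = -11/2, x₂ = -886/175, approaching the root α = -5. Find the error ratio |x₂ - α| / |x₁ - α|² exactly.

x₁ - α = -11/2 - (-5) = -11/2 + 5 = -1/2, so |x₁ - α| = 1/2.
x₂ - α = -886/175 - (-5) = -886/175 + 5 = -11/175, so |x₂ - α| = 11/175.
|x₁ - α|² = 1/4.
Ratio = (11/175) / (1/4) = 44/175.

44/175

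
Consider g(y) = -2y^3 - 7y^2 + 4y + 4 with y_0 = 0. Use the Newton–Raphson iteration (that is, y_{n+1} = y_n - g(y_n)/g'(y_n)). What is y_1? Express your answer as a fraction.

-1

g'(y) = -6y^2 - 14y + 4.
g(0) = 4, g'(0) = 4, so y_1 = 0 - 4/4 = -1.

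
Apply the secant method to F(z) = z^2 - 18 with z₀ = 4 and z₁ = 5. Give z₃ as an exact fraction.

352/83

F(4) = -2, F(5) = 7. z₂ = 5 - 7·(5 - 4)/(7 - (-2)) = 38/9.
F(5) = 7, F(38/9) = -14/81. z₃ = (38/9) - (-14/81)·((38/9) - 5)/((-14/81) - 7) = 352/83.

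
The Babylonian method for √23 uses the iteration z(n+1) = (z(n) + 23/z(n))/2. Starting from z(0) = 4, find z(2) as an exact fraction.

z(1) = (4 + 23/4)/2 = 39/8.
z(2) = (39/8 + 23/(39/8))/2 = 2993/624.

2993/624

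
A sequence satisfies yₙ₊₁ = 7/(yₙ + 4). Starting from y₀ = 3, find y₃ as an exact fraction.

35/27

y₁ = 7/(3 + 4) = 1.
y₂ = 7/(1 + 4) = 7/5.
y₃ = 7/(7/5 + 4) = 35/27.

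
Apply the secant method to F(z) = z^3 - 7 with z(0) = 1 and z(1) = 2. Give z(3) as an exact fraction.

1045/547

F(1) = -6, F(2) = 1. z(2) = 2 - 1·(2 - 1)/(1 - (-6)) = 13/7.
F(2) = 1, F(13/7) = -204/343. z(3) = (13/7) - (-204/343)·((13/7) - 2)/((-204/343) - 1) = 1045/547.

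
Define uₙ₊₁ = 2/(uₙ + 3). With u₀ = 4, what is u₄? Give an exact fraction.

u₁ = 2/(4 + 3) = 2/7.
u₂ = 2/(2/7 + 3) = 14/23.
u₃ = 2/(14/23 + 3) = 46/83.
u₄ = 2/(46/83 + 3) = 166/295.

166/295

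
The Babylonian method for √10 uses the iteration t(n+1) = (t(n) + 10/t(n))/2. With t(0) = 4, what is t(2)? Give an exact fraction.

t(1) = (4 + 10/4)/2 = 13/4.
t(2) = (13/4 + 10/(13/4))/2 = 329/104.

329/104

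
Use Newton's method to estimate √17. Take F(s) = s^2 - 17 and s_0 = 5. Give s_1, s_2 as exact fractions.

F'(s) = 2s.
F(5) = 8, F'(5) = 10, so s_1 = 5 - 8/10 = 21/5.
F(21/5) = 16/25, F'(21/5) = 42/5, so s_2 = (21/5) - (16/25)/(42/5) = 433/105.

s_1 = 21/5, s_2 = 433/105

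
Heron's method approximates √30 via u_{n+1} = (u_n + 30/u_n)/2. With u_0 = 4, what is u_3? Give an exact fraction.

2033761/371312

u_1 = (4 + 30/4)/2 = 23/4.
u_2 = (23/4 + 30/(23/4))/2 = 1009/184.
u_3 = (1009/184 + 30/(1009/184))/2 = 2033761/371312.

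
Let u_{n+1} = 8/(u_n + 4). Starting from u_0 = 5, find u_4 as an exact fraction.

u_1 = 8/(5 + 4) = 8/9.
u_2 = 8/(8/9 + 4) = 18/11.
u_3 = 8/(18/11 + 4) = 44/31.
u_4 = 8/(44/31 + 4) = 31/21.

31/21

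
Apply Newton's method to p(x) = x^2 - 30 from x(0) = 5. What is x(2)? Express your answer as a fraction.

241/44

p'(x) = 2x.
p(5) = -5, p'(5) = 10, so x(1) = 5 - (-5)/10 = 11/2.
p(11/2) = 1/4, p'(11/2) = 11, so x(2) = (11/2) - (1/4)/11 = 241/44.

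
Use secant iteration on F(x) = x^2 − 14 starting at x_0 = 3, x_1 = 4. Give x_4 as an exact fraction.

5272/1409

F(3) = −5, F(4) = 2. x_2 = 4 − 2·(4 − 3)/(2 − (−5)) = 26/7.
F(4) = 2, F(26/7) = −10/49. x_3 = (26/7) − (−10/49)·((26/7) − 4)/((−10/49) − 2) = 101/27.
F(26/7) = −10/49, F(101/27) = −5/729. x_4 = (101/27) − (−5/729)·((101/27) − (26/7))/((−5/729) − (−10/49)) = 5272/1409.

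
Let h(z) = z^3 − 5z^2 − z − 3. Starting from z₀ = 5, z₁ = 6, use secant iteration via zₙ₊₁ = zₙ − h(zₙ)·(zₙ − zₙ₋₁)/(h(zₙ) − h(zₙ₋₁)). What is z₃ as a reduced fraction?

h(5) = −8, h(6) = 27. z₂ = 6 − 27·(6 − 5)/(27 − (−8)) = 183/35.
h(6) = 27, h(183/35) = −84888/42875. z₃ = (183/35) − (−84888/42875)·((183/35) − 6)/((−84888/42875) − 27) = 243039/46019.

243039/46019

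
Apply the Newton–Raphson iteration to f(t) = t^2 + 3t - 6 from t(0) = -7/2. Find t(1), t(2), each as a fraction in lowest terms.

t(1) = -73/16, t(2) = -6865/1568

f'(t) = 2t + 3.
f(-7/2) = -17/4, f'(-7/2) = -4, so t(1) = (-7/2) - (-17/4)/(-4) = -73/16.
f(-73/16) = 289/256, f'(-73/16) = -49/8, so t(2) = (-73/16) - (289/256)/(-49/8) = -6865/1568.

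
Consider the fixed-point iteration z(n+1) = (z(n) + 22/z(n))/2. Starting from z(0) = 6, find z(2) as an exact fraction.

1633/348

z(1) = (6 + 22/6)/2 = 29/6.
z(2) = (29/6 + 22/(29/6))/2 = 1633/348.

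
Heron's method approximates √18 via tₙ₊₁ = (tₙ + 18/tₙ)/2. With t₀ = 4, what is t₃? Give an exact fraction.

t₁ = (4 + 18/4)/2 = 17/4.
t₂ = (17/4 + 18/(17/4))/2 = 577/136.
t₃ = (577/136 + 18/(577/136))/2 = 665857/156944.

665857/156944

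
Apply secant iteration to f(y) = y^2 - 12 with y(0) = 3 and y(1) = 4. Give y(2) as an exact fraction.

24/7

f(3) = -3, f(4) = 4. y(2) = 4 - 4·(4 - 3)/(4 - (-3)) = 24/7.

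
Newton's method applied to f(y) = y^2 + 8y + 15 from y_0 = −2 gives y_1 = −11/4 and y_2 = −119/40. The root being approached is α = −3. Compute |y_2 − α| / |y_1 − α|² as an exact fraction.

2/5

y_1 − α = −11/4 − (−3) = −11/4 + 3 = 1/4, so |y_1 − α| = 1/4.
y_2 − α = −119/40 − (−3) = −119/40 + 3 = 1/40, so |y_2 − α| = 1/40.
|y_1 − α|² = 1/16.
Ratio = (1/40) / (1/16) = 2/5.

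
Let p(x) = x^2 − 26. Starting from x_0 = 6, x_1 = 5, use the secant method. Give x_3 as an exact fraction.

566/111

p(6) = 10, p(5) = −1. x_2 = 5 − (−1)·(5 − 6)/((−1) − 10) = 56/11.
p(5) = −1, p(56/11) = −10/121. x_3 = (56/11) − (−10/121)·((56/11) − 5)/((−10/121) − (−1)) = 566/111.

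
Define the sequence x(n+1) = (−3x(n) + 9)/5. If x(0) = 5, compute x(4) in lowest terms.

x(1) = (−3·5 + 9)/5 = −6/5.
x(2) = (−3·(−6/5) + 9)/5 = 63/25.
x(3) = (−3·(63/25) + 9)/5 = 36/125.
x(4) = (−3·(36/125) + 9)/5 = 1017/625.

1017/625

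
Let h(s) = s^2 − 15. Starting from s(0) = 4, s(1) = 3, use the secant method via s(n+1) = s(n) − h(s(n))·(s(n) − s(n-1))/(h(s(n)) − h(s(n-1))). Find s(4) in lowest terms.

1677/433

h(4) = 1, h(3) = −6. s(2) = 3 − (−6)·(3 − 4)/((−6) − 1) = 27/7.
h(3) = −6, h(27/7) = −6/49. s(3) = (27/7) − (−6/49)·((27/7) − 3)/((−6/49) − (−6)) = 31/8.
h(27/7) = −6/49, h(31/8) = 1/64. s(4) = (31/8) − (1/64)·((31/8) − (27/7))/((1/64) − (−6/49)) = 1677/433.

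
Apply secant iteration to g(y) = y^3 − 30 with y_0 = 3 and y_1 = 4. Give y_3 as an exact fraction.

g(3) = −3, g(4) = 34. y_2 = 4 − 34·(4 − 3)/(34 − (−3)) = 114/37.
g(4) = 34, g(114/37) = −38046/50653. y_3 = (114/37) − (−38046/50653)·((114/37) − 4)/((−38046/50653) − 34) = 80271/25886.

80271/25886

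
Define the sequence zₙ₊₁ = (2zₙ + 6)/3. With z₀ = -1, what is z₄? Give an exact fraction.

z₁ = (2·(-1) + 6)/3 = 4/3.
z₂ = (2·(4/3) + 6)/3 = 26/9.
z₃ = (2·(26/9) + 6)/3 = 106/27.
z₄ = (2·(106/27) + 6)/3 = 374/81.

374/81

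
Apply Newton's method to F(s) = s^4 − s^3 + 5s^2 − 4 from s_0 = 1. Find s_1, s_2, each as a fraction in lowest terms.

F'(s) = 4s^3 − 3s^2 + 10s.
F(1) = 1, F'(1) = 11, so s_1 = 1 − 1/11 = 10/11.
F(10/11) = 936/14641, F'(10/11) = 12800/1331, so s_2 = (10/11) − (936/14641)/(12800/1331) = 15883/17600.

s_1 = 10/11, s_2 = 15883/17600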